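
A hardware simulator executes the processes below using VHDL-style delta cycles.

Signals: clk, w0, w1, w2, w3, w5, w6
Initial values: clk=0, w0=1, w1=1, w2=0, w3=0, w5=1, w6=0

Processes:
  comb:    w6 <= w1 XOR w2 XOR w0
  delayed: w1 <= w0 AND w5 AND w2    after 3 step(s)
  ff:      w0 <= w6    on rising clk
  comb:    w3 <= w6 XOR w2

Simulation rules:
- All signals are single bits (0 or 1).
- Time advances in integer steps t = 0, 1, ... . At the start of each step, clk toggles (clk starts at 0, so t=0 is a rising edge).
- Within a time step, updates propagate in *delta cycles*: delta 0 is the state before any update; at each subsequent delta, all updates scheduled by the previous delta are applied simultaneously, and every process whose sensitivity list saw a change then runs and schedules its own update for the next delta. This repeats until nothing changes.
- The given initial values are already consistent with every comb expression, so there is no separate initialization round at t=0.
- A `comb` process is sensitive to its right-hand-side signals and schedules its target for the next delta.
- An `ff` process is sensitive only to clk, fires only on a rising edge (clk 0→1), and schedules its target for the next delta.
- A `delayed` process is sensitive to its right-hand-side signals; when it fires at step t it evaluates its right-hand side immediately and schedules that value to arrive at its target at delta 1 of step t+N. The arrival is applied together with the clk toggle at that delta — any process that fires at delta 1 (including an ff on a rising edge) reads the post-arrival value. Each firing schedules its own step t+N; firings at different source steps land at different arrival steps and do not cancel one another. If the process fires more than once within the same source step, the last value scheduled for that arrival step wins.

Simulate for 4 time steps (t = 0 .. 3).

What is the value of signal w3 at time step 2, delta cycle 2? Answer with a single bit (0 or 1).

1

t=0 Δ0: w3=0 w0=1 w5=1 w1=1 w2=0 clk=0 w6=0
  Δ1: clk:0→1
  Δ2: w0:1→0
  Δ3: w6:0→1
  Δ4: w3:0→1
  (4Δ to stable)
t=1 Δ0: w3=1 w0=0 w5=1 w1=1 w2=0 clk=1 w6=1
  Δ1: clk:1→0
  (1Δ to stable)
t=2 Δ0: w3=1 w0=0 w5=1 w1=1 w2=0 clk=0 w6=1
  Δ1: clk:0→1
  Δ2: w0:0→1
  Δ3: w6:1→0
  Δ4: w3:1→0
  (4Δ to stable)
t=3 Δ0: w3=0 w0=1 w5=1 w1=1 w2=0 clk=1 w6=0
  Δ1: w1:1→0, clk:1→0
  Δ2: w6:0→1
  Δ3: w3:0→1
  (3Δ to stable)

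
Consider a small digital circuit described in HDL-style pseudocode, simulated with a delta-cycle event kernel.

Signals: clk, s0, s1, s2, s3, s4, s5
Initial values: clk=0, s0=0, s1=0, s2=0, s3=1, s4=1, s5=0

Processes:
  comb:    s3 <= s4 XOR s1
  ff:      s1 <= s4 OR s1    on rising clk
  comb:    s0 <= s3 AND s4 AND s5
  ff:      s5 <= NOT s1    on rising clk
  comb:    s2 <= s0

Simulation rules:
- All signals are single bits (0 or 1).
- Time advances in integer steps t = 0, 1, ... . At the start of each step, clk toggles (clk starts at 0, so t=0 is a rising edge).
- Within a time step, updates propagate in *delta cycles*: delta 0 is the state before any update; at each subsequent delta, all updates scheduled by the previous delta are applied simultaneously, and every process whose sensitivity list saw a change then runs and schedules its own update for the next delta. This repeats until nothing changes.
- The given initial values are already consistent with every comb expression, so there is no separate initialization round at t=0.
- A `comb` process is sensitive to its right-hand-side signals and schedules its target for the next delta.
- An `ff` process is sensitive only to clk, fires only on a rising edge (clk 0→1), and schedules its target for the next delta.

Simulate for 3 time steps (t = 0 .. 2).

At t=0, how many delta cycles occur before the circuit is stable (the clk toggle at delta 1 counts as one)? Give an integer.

5

t=0 Δ0: s1=0 s3=1 clk=0 s2=0 s4=1 s0=0 s5=0
  Δ1: clk:0→1
  Δ2: s1:0→1, s5:0→1
  Δ3: s3:1→0, s0:0→1
  Δ4: s2:0→1, s0:1→0
  Δ5: s2:1→0
  (5Δ to stable)
t=1 Δ0: s1=1 s3=0 clk=1 s2=0 s4=1 s0=0 s5=1
  Δ1: clk:1→0
  (1Δ to stable)
t=2 Δ0: s1=1 s3=0 clk=0 s2=0 s4=1 s0=0 s5=1
  Δ1: clk:0→1
  Δ2: s5:1→0
  (2Δ to stable)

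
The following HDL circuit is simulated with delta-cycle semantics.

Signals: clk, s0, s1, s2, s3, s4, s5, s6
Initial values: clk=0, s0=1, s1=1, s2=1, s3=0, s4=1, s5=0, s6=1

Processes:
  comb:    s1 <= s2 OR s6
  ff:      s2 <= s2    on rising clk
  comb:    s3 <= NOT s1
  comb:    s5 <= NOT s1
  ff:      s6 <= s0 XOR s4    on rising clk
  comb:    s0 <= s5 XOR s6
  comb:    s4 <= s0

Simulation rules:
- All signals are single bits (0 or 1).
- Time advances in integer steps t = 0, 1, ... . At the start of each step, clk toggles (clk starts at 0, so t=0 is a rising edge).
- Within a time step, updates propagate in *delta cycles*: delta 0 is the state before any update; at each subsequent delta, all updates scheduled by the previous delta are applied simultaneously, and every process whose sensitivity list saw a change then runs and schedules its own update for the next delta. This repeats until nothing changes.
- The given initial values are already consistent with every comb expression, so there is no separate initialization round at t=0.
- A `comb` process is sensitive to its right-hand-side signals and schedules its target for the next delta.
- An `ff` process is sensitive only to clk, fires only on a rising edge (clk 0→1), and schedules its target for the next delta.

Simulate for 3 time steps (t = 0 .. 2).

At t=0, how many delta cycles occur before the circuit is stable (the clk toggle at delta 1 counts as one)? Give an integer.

t=0 Δ0: s3=0 s1=1 s4=1 s2=1 s5=0 s0=1 s6=1 clk=0
  Δ1: clk:0→1
  Δ2: s6:1→0
  Δ3: s0:1→0
  Δ4: s4:1→0
  (4Δ to stable)
t=1 Δ0: s3=0 s1=1 s4=0 s2=1 s5=0 s0=0 s6=0 clk=1
  Δ1: clk:1→0
  (1Δ to stable)
t=2 Δ0: s3=0 s1=1 s4=0 s2=1 s5=0 s0=0 s6=0 clk=0
  Δ1: clk:0→1
  (1Δ to stable)

4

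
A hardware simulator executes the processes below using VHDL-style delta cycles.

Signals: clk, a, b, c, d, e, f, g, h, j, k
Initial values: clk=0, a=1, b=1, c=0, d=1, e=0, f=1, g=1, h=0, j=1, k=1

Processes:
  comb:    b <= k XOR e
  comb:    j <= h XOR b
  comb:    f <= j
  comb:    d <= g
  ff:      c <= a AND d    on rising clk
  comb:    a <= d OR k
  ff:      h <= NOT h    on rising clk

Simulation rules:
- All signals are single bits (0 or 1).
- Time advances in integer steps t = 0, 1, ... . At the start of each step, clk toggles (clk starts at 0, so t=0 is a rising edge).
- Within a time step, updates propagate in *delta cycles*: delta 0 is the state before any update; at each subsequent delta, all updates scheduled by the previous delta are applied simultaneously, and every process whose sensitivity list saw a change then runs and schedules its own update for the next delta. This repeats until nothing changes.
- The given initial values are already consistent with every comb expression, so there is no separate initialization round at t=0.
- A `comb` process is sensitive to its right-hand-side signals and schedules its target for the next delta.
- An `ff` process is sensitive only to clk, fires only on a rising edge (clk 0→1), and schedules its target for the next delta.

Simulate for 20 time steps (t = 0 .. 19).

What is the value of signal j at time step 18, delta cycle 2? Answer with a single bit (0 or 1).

t=0 Δ0: clk=0 k=1 c=0 b=1 d=1 g=1 h=0 a=1 e=0 j=1 f=1
  Δ1: clk:0→1
  Δ2: c:0→1, h:0→1
  Δ3: j:1→0
  Δ4: f:1→0
  (4Δ to stable)
t=1 Δ0: clk=1 k=1 c=1 b=1 d=1 g=1 h=1 a=1 e=0 j=0 f=0
  Δ1: clk:1→0
  (1Δ to stable)
t=2 Δ0: clk=0 k=1 c=1 b=1 d=1 g=1 h=1 a=1 e=0 j=0 f=0
  Δ1: clk:0→1
  Δ2: h:1→0
  Δ3: j:0→1
  Δ4: f:0→1
  (4Δ to stable)
t=3 Δ0: clk=1 k=1 c=1 b=1 d=1 g=1 h=0 a=1 e=0 j=1 f=1
  Δ1: clk:1→0
  (1Δ to stable)
t=4 Δ0: clk=0 k=1 c=1 b=1 d=1 g=1 h=0 a=1 e=0 j=1 f=1
  Δ1: clk:0→1
  Δ2: h:0→1
  Δ3: j:1→0
  Δ4: f:1→0
  (4Δ to stable)
t=5 Δ0: clk=1 k=1 c=1 b=1 d=1 g=1 h=1 a=1 e=0 j=0 f=0
  Δ1: clk:1→0
  (1Δ to stable)
t=6 Δ0: clk=0 k=1 c=1 b=1 d=1 g=1 h=1 a=1 e=0 j=0 f=0
  Δ1: clk:0→1
  Δ2: h:1→0
  Δ3: j:0→1
  Δ4: f:0→1
  (4Δ to stable)
t=7 Δ0: clk=1 k=1 c=1 b=1 d=1 g=1 h=0 a=1 e=0 j=1 f=1
  Δ1: clk:1→0
  (1Δ to stable)
t=8 Δ0: clk=0 k=1 c=1 b=1 d=1 g=1 h=0 a=1 e=0 j=1 f=1
  Δ1: clk:0→1
  Δ2: h:0→1
  Δ3: j:1→0
  Δ4: f:1→0
  (4Δ to stable)
t=9 Δ0: clk=1 k=1 c=1 b=1 d=1 g=1 h=1 a=1 e=0 j=0 f=0
  Δ1: clk:1→0
  (1Δ to stable)
t=10 Δ0: clk=0 k=1 c=1 b=1 d=1 g=1 h=1 a=1 e=0 j=0 f=0
  Δ1: clk:0→1
  Δ2: h:1→0
  Δ3: j:0→1
  Δ4: f:0→1
  (4Δ to stable)
t=11 Δ0: clk=1 k=1 c=1 b=1 d=1 g=1 h=0 a=1 e=0 j=1 f=1
  Δ1: clk:1→0
  (1Δ to stable)
t=12 Δ0: clk=0 k=1 c=1 b=1 d=1 g=1 h=0 a=1 e=0 j=1 f=1
  Δ1: clk:0→1
  Δ2: h:0→1
  Δ3: j:1→0
  Δ4: f:1→0
  (4Δ to stable)
t=13 Δ0: clk=1 k=1 c=1 b=1 d=1 g=1 h=1 a=1 e=0 j=0 f=0
  Δ1: clk:1→0
  (1Δ to stable)
t=14 Δ0: clk=0 k=1 c=1 b=1 d=1 g=1 h=1 a=1 e=0 j=0 f=0
  Δ1: clk:0→1
  Δ2: h:1→0
  Δ3: j:0→1
  Δ4: f:0→1
  (4Δ to stable)
t=15 Δ0: clk=1 k=1 c=1 b=1 d=1 g=1 h=0 a=1 e=0 j=1 f=1
  Δ1: clk:1→0
  (1Δ to stable)
t=16 Δ0: clk=0 k=1 c=1 b=1 d=1 g=1 h=0 a=1 e=0 j=1 f=1
  Δ1: clk:0→1
  Δ2: h:0→1
  Δ3: j:1→0
  Δ4: f:1→0
  (4Δ to stable)
t=17 Δ0: clk=1 k=1 c=1 b=1 d=1 g=1 h=1 a=1 e=0 j=0 f=0
  Δ1: clk:1→0
  (1Δ to stable)
t=18 Δ0: clk=0 k=1 c=1 b=1 d=1 g=1 h=1 a=1 e=0 j=0 f=0
  Δ1: clk:0→1
  Δ2: h:1→0
  Δ3: j:0→1
  Δ4: f:0→1
  (4Δ to stable)
t=19 Δ0: clk=1 k=1 c=1 b=1 d=1 g=1 h=0 a=1 e=0 j=1 f=1
  Δ1: clk:1→0
  (1Δ to stable)

0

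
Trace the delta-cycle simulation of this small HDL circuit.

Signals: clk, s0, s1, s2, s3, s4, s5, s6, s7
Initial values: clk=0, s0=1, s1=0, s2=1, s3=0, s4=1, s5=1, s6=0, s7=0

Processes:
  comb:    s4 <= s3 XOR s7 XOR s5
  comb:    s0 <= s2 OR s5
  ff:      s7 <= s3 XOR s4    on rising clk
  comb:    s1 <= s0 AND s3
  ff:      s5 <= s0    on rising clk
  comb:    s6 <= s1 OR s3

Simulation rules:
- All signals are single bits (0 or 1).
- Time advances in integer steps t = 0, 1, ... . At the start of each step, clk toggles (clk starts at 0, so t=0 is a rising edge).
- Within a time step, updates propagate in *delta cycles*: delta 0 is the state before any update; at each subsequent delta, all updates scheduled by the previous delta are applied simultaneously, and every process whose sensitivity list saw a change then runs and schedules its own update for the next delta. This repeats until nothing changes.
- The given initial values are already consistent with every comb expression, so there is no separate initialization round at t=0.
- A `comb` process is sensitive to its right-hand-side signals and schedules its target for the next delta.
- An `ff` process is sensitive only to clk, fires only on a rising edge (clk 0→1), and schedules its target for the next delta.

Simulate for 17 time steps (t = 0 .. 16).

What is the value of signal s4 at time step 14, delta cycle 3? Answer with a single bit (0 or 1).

t=0 Δ0: s2=1 s6=0 s7=0 s4=1 s3=0 clk=0 s1=0 s5=1 s0=1
  Δ1: clk:0→1
  Δ2: s7:0→1
  Δ3: s4:1→0
  (3Δ to stable)
t=1 Δ0: s2=1 s6=0 s7=1 s4=0 s3=0 clk=1 s1=0 s5=1 s0=1
  Δ1: clk:1→0
  (1Δ to stable)
t=2 Δ0: s2=1 s6=0 s7=1 s4=0 s3=0 clk=0 s1=0 s5=1 s0=1
  Δ1: clk:0→1
  Δ2: s7:1→0
  Δ3: s4:0→1
  (3Δ to stable)
t=3 Δ0: s2=1 s6=0 s7=0 s4=1 s3=0 clk=1 s1=0 s5=1 s0=1
  Δ1: clk:1→0
  (1Δ to stable)
t=4 Δ0: s2=1 s6=0 s7=0 s4=1 s3=0 clk=0 s1=0 s5=1 s0=1
  Δ1: clk:0→1
  Δ2: s7:0→1
  Δ3: s4:1→0
  (3Δ to stable)
t=5 Δ0: s2=1 s6=0 s7=1 s4=0 s3=0 clk=1 s1=0 s5=1 s0=1
  Δ1: clk:1→0
  (1Δ to stable)
t=6 Δ0: s2=1 s6=0 s7=1 s4=0 s3=0 clk=0 s1=0 s5=1 s0=1
  Δ1: clk:0→1
  Δ2: s7:1→0
  Δ3: s4:0→1
  (3Δ to stable)
t=7 Δ0: s2=1 s6=0 s7=0 s4=1 s3=0 clk=1 s1=0 s5=1 s0=1
  Δ1: clk:1→0
  (1Δ to stable)
t=8 Δ0: s2=1 s6=0 s7=0 s4=1 s3=0 clk=0 s1=0 s5=1 s0=1
  Δ1: clk:0→1
  Δ2: s7:0→1
  Δ3: s4:1→0
  (3Δ to stable)
t=9 Δ0: s2=1 s6=0 s7=1 s4=0 s3=0 clk=1 s1=0 s5=1 s0=1
  Δ1: clk:1→0
  (1Δ to stable)
t=10 Δ0: s2=1 s6=0 s7=1 s4=0 s3=0 clk=0 s1=0 s5=1 s0=1
  Δ1: clk:0→1
  Δ2: s7:1→0
  Δ3: s4:0→1
  (3Δ to stable)
t=11 Δ0: s2=1 s6=0 s7=0 s4=1 s3=0 clk=1 s1=0 s5=1 s0=1
  Δ1: clk:1→0
  (1Δ to stable)
t=12 Δ0: s2=1 s6=0 s7=0 s4=1 s3=0 clk=0 s1=0 s5=1 s0=1
  Δ1: clk:0→1
  Δ2: s7:0→1
  Δ3: s4:1→0
  (3Δ to stable)
t=13 Δ0: s2=1 s6=0 s7=1 s4=0 s3=0 clk=1 s1=0 s5=1 s0=1
  Δ1: clk:1→0
  (1Δ to stable)
t=14 Δ0: s2=1 s6=0 s7=1 s4=0 s3=0 clk=0 s1=0 s5=1 s0=1
  Δ1: clk:0→1
  Δ2: s7:1→0
  Δ3: s4:0→1
  (3Δ to stable)
t=15 Δ0: s2=1 s6=0 s7=0 s4=1 s3=0 clk=1 s1=0 s5=1 s0=1
  Δ1: clk:1→0
  (1Δ to stable)
t=16 Δ0: s2=1 s6=0 s7=0 s4=1 s3=0 clk=0 s1=0 s5=1 s0=1
  Δ1: clk:0→1
  Δ2: s7:0→1
  Δ3: s4:1→0
  (3Δ to stable)

1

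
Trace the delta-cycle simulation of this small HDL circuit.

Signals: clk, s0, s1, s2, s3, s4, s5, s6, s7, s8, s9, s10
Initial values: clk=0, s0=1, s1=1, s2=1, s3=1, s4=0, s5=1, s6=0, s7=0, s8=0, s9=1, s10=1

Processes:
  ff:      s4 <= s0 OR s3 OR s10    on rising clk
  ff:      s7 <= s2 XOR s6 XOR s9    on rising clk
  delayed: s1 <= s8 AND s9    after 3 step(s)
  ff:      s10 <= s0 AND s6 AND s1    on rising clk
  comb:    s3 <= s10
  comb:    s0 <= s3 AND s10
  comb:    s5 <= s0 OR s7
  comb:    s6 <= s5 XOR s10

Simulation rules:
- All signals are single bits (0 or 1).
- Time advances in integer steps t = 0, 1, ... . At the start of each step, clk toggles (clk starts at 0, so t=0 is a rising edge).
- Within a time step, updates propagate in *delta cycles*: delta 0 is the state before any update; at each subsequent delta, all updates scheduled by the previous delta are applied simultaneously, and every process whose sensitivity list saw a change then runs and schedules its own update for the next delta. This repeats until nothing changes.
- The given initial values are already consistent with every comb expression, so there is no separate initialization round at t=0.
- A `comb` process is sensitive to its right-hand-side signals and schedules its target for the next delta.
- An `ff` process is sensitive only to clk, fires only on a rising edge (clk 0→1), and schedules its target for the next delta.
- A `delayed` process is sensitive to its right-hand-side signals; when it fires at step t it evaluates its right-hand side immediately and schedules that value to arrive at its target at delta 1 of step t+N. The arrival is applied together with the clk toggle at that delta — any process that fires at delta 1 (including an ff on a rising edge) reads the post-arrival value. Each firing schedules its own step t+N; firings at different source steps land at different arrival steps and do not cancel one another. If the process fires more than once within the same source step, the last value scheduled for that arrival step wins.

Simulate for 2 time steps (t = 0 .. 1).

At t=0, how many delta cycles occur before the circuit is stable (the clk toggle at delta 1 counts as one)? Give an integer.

5

t0.Δ0 s6=0 s8=0 s1=1 s0=1 clk=0 s10=1 s9=1 s3=1 s7=0 s5=1 s2=1 s4=0
t0.Δ1 s6=0 s8=0 s1=1 s0=1 clk=1 s10=1 s9=1 s3=1 s7=0 s5=1 s2=1 s4=0
t0.Δ2 s6=0 s8=0 s1=1 s0=1 clk=1 s10=0 s9=1 s3=1 s7=0 s5=1 s2=1 s4=1
t0.Δ3 s6=1 s8=0 s1=1 s0=0 clk=1 s10=0 s9=1 s3=0 s7=0 s5=1 s2=1 s4=1
t0.Δ4 s6=1 s8=0 s1=1 s0=0 clk=1 s10=0 s9=1 s3=0 s7=0 s5=0 s2=1 s4=1
t0.Δ5 s6=0 s8=0 s1=1 s0=0 clk=1 s10=0 s9=1 s3=0 s7=0 s5=0 s2=1 s4=1
t1.Δ0 s6=0 s8=0 s1=1 s0=0 clk=1 s10=0 s9=1 s3=0 s7=0 s5=0 s2=1 s4=1
t1.Δ1 s6=0 s8=0 s1=1 s0=0 clk=0 s10=0 s9=1 s3=0 s7=0 s5=0 s2=1 s4=1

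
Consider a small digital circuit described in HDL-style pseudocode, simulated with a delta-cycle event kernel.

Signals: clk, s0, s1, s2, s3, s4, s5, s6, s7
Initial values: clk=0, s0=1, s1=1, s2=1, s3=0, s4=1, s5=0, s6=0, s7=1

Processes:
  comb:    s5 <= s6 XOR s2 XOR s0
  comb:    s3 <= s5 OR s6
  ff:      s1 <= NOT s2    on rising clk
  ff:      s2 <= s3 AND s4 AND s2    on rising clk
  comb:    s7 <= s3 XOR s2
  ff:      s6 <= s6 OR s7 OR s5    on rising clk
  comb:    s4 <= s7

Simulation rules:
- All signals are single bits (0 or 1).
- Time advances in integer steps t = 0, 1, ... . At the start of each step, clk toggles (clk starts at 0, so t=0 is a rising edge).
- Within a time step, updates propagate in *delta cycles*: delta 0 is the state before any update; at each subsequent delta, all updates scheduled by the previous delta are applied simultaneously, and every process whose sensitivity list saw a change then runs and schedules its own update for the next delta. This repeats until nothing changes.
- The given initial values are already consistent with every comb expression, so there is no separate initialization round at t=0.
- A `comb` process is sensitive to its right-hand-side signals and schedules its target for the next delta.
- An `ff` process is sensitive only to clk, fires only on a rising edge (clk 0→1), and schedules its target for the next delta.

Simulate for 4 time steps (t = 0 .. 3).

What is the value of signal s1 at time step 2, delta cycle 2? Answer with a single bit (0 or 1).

t0.Δ0 s1=1 s7=1 s2=1 s5=0 s0=1 s3=0 clk=0 s6=0 s4=1
t0.Δ1 s1=1 s7=1 s2=1 s5=0 s0=1 s3=0 clk=1 s6=0 s4=1
t0.Δ2 s1=0 s7=1 s2=0 s5=0 s0=1 s3=0 clk=1 s6=1 s4=1
t0.Δ3 s1=0 s7=0 s2=0 s5=0 s0=1 s3=1 clk=1 s6=1 s4=1
t0.Δ4 s1=0 s7=1 s2=0 s5=0 s0=1 s3=1 clk=1 s6=1 s4=0
t0.Δ5 s1=0 s7=1 s2=0 s5=0 s0=1 s3=1 clk=1 s6=1 s4=1
t1.Δ0 s1=0 s7=1 s2=0 s5=0 s0=1 s3=1 clk=1 s6=1 s4=1
t1.Δ1 s1=0 s7=1 s2=0 s5=0 s0=1 s3=1 clk=0 s6=1 s4=1
t2.Δ0 s1=0 s7=1 s2=0 s5=0 s0=1 s3=1 clk=0 s6=1 s4=1
t2.Δ1 s1=0 s7=1 s2=0 s5=0 s0=1 s3=1 clk=1 s6=1 s4=1
t2.Δ2 s1=1 s7=1 s2=0 s5=0 s0=1 s3=1 clk=1 s6=1 s4=1
t3.Δ0 s1=1 s7=1 s2=0 s5=0 s0=1 s3=1 clk=1 s6=1 s4=1
t3.Δ1 s1=1 s7=1 s2=0 s5=0 s0=1 s3=1 clk=0 s6=1 s4=1

1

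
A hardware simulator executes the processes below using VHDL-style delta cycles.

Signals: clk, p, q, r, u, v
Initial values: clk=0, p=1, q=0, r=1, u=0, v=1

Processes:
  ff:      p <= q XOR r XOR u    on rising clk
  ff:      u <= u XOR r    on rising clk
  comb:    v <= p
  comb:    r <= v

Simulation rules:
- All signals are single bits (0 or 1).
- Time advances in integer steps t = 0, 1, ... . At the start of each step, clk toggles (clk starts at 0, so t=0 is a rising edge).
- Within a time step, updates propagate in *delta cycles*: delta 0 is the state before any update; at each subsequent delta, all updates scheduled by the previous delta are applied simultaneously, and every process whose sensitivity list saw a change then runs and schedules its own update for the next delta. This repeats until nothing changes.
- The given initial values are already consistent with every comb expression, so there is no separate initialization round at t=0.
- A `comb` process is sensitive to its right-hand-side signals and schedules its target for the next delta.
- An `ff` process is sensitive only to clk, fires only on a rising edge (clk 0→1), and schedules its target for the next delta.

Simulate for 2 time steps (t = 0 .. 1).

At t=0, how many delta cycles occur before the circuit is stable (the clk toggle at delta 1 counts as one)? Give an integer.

t0.Δ0 u=0 p=1 clk=0 v=1 r=1 q=0
t0.Δ1 u=0 p=1 clk=1 v=1 r=1 q=0
t0.Δ2 u=1 p=1 clk=1 v=1 r=1 q=0
t1.Δ0 u=1 p=1 clk=1 v=1 r=1 q=0
t1.Δ1 u=1 p=1 clk=0 v=1 r=1 q=0

2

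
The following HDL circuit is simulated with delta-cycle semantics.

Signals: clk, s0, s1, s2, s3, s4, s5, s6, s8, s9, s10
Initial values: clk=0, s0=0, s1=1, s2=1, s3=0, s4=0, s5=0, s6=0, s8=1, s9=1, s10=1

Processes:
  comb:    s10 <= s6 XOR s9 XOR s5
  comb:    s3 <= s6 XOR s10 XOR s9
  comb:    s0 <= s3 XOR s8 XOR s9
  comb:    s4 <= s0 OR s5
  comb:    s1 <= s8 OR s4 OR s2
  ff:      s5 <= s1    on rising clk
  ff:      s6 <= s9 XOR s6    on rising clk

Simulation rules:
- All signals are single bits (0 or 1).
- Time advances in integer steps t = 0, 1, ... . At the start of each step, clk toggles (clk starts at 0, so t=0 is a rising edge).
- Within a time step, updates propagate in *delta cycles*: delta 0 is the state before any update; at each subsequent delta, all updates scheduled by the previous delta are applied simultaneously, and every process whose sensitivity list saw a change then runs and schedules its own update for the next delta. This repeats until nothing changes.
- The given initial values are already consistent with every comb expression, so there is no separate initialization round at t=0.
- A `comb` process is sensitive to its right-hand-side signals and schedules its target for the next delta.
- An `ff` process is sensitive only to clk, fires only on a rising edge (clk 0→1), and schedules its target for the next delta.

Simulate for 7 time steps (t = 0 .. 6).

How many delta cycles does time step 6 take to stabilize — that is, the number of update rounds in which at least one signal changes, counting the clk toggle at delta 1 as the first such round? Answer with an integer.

t=0 Δ0: s0=0 s2=1 clk=0 s3=0 s10=1 s1=1 s5=0 s9=1 s8=1 s6=0 s4=0
  Δ1: clk:0→1
  Δ2: s5:0→1, s6:0→1
  Δ3: s3:0→1, s4:0→1
  Δ4: s0:0→1
  (4Δ to stable)
t=1 Δ0: s0=1 s2=1 clk=1 s3=1 s10=1 s1=1 s5=1 s9=1 s8=1 s6=1 s4=1
  Δ1: clk:1→0
  (1Δ to stable)
t=2 Δ0: s0=1 s2=1 clk=0 s3=1 s10=1 s1=1 s5=1 s9=1 s8=1 s6=1 s4=1
  Δ1: clk:0→1
  Δ2: s6:1→0
  Δ3: s3:1→0, s10:1→0
  Δ4: s0:1→0, s3:0→1
  Δ5: s0:0→1
  (5Δ to stable)
t=3 Δ0: s0=1 s2=1 clk=1 s3=1 s10=0 s1=1 s5=1 s9=1 s8=1 s6=0 s4=1
  Δ1: clk:1→0
  (1Δ to stable)
t=4 Δ0: s0=1 s2=1 clk=0 s3=1 s10=0 s1=1 s5=1 s9=1 s8=1 s6=0 s4=1
  Δ1: clk:0→1
  Δ2: s6:0→1
  Δ3: s3:1→0, s10:0→1
  Δ4: s0:1→0, s3:0→1
  Δ5: s0:0→1
  (5Δ to stable)
t=5 Δ0: s0=1 s2=1 clk=1 s3=1 s10=1 s1=1 s5=1 s9=1 s8=1 s6=1 s4=1
  Δ1: clk:1→0
  (1Δ to stable)
t=6 Δ0: s0=1 s2=1 clk=0 s3=1 s10=1 s1=1 s5=1 s9=1 s8=1 s6=1 s4=1
  Δ1: clk:0→1
  Δ2: s6:1→0
  Δ3: s3:1→0, s10:1→0
  Δ4: s0:1→0, s3:0→1
  Δ5: s0:0→1
  (5Δ to stable)

5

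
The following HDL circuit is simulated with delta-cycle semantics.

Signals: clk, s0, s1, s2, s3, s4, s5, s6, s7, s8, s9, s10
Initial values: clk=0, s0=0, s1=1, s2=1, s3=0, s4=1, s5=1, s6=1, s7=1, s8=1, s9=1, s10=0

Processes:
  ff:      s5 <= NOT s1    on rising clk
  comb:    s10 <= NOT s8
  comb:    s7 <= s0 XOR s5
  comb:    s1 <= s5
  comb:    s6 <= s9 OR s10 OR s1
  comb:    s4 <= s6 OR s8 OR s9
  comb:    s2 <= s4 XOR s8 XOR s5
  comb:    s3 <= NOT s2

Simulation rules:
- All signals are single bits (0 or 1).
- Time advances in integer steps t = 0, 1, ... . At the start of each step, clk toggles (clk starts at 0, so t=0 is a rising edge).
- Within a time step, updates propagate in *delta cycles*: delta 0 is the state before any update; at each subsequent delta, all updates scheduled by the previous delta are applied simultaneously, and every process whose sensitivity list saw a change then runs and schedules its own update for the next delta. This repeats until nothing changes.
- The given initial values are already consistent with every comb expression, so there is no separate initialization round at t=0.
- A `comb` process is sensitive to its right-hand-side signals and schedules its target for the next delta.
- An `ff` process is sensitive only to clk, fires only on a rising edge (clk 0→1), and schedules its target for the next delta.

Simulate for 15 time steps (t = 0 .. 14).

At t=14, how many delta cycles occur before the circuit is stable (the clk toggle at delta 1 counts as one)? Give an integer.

t=0 Δ0: s7=1 s6=1 s8=1 s9=1 s2=1 clk=0 s4=1 s5=1 s3=0 s0=0 s1=1 s10=0
  Δ1: clk:0→1
  Δ2: s5:1→0
  Δ3: s7:1→0, s2:1→0, s1:1→0
  Δ4: s3:0→1
  (4Δ to stable)
t=1 Δ0: s7=0 s6=1 s8=1 s9=1 s2=0 clk=1 s4=1 s5=0 s3=1 s0=0 s1=0 s10=0
  Δ1: clk:1→0
  (1Δ to stable)
t=2 Δ0: s7=0 s6=1 s8=1 s9=1 s2=0 clk=0 s4=1 s5=0 s3=1 s0=0 s1=0 s10=0
  Δ1: clk:0→1
  Δ2: s5:0→1
  Δ3: s7:0→1, s2:0→1, s1:0→1
  Δ4: s3:1→0
  (4Δ to stable)
t=3 Δ0: s7=1 s6=1 s8=1 s9=1 s2=1 clk=1 s4=1 s5=1 s3=0 s0=0 s1=1 s10=0
  Δ1: clk:1→0
  (1Δ to stable)
t=4 Δ0: s7=1 s6=1 s8=1 s9=1 s2=1 clk=0 s4=1 s5=1 s3=0 s0=0 s1=1 s10=0
  Δ1: clk:0→1
  Δ2: s5:1→0
  Δ3: s7:1→0, s2:1→0, s1:1→0
  Δ4: s3:0→1
  (4Δ to stable)
t=5 Δ0: s7=0 s6=1 s8=1 s9=1 s2=0 clk=1 s4=1 s5=0 s3=1 s0=0 s1=0 s10=0
  Δ1: clk:1→0
  (1Δ to stable)
t=6 Δ0: s7=0 s6=1 s8=1 s9=1 s2=0 clk=0 s4=1 s5=0 s3=1 s0=0 s1=0 s10=0
  Δ1: clk:0→1
  Δ2: s5:0→1
  Δ3: s7:0→1, s2:0→1, s1:0→1
  Δ4: s3:1→0
  (4Δ to stable)
t=7 Δ0: s7=1 s6=1 s8=1 s9=1 s2=1 clk=1 s4=1 s5=1 s3=0 s0=0 s1=1 s10=0
  Δ1: clk:1→0
  (1Δ to stable)
t=8 Δ0: s7=1 s6=1 s8=1 s9=1 s2=1 clk=0 s4=1 s5=1 s3=0 s0=0 s1=1 s10=0
  Δ1: clk:0→1
  Δ2: s5:1→0
  Δ3: s7:1→0, s2:1→0, s1:1→0
  Δ4: s3:0→1
  (4Δ to stable)
t=9 Δ0: s7=0 s6=1 s8=1 s9=1 s2=0 clk=1 s4=1 s5=0 s3=1 s0=0 s1=0 s10=0
  Δ1: clk:1→0
  (1Δ to stable)
t=10 Δ0: s7=0 s6=1 s8=1 s9=1 s2=0 clk=0 s4=1 s5=0 s3=1 s0=0 s1=0 s10=0
  Δ1: clk:0→1
  Δ2: s5:0→1
  Δ3: s7:0→1, s2:0→1, s1:0→1
  Δ4: s3:1→0
  (4Δ to stable)
t=11 Δ0: s7=1 s6=1 s8=1 s9=1 s2=1 clk=1 s4=1 s5=1 s3=0 s0=0 s1=1 s10=0
  Δ1: clk:1→0
  (1Δ to stable)
t=12 Δ0: s7=1 s6=1 s8=1 s9=1 s2=1 clk=0 s4=1 s5=1 s3=0 s0=0 s1=1 s10=0
  Δ1: clk:0→1
  Δ2: s5:1→0
  Δ3: s7:1→0, s2:1→0, s1:1→0
  Δ4: s3:0→1
  (4Δ to stable)
t=13 Δ0: s7=0 s6=1 s8=1 s9=1 s2=0 clk=1 s4=1 s5=0 s3=1 s0=0 s1=0 s10=0
  Δ1: clk:1→0
  (1Δ to stable)
t=14 Δ0: s7=0 s6=1 s8=1 s9=1 s2=0 clk=0 s4=1 s5=0 s3=1 s0=0 s1=0 s10=0
  Δ1: clk:0→1
  Δ2: s5:0→1
  Δ3: s7:0→1, s2:0→1, s1:0→1
  Δ4: s3:1→0
  (4Δ to stable)

4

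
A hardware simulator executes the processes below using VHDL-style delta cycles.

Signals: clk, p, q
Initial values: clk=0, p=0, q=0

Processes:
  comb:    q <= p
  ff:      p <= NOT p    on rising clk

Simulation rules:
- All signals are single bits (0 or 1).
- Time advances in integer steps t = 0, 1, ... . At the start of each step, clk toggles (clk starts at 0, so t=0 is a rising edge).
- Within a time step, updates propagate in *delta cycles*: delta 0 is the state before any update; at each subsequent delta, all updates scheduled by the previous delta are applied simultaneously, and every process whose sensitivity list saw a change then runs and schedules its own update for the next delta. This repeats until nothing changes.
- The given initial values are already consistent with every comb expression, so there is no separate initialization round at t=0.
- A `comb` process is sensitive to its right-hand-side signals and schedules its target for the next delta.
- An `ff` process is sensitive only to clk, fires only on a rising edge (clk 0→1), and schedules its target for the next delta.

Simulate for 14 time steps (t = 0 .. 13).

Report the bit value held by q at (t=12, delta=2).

t0.Δ0 p=0 clk=0 q=0
t0.Δ1 p=0 clk=1 q=0
t0.Δ2 p=1 clk=1 q=0
t0.Δ3 p=1 clk=1 q=1
t1.Δ0 p=1 clk=1 q=1
t1.Δ1 p=1 clk=0 q=1
t2.Δ0 p=1 clk=0 q=1
t2.Δ1 p=1 clk=1 q=1
t2.Δ2 p=0 clk=1 q=1
t2.Δ3 p=0 clk=1 q=0
t3.Δ0 p=0 clk=1 q=0
t3.Δ1 p=0 clk=0 q=0
t4.Δ0 p=0 clk=0 q=0
t4.Δ1 p=0 clk=1 q=0
t4.Δ2 p=1 clk=1 q=0
t4.Δ3 p=1 clk=1 q=1
t5.Δ0 p=1 clk=1 q=1
t5.Δ1 p=1 clk=0 q=1
t6.Δ0 p=1 clk=0 q=1
t6.Δ1 p=1 clk=1 q=1
t6.Δ2 p=0 clk=1 q=1
t6.Δ3 p=0 clk=1 q=0
t7.Δ0 p=0 clk=1 q=0
t7.Δ1 p=0 clk=0 q=0
t8.Δ0 p=0 clk=0 q=0
t8.Δ1 p=0 clk=1 q=0
t8.Δ2 p=1 clk=1 q=0
t8.Δ3 p=1 clk=1 q=1
t9.Δ0 p=1 clk=1 q=1
t9.Δ1 p=1 clk=0 q=1
t10.Δ0 p=1 clk=0 q=1
t10.Δ1 p=1 clk=1 q=1
t10.Δ2 p=0 clk=1 q=1
t10.Δ3 p=0 clk=1 q=0
t11.Δ0 p=0 clk=1 q=0
t11.Δ1 p=0 clk=0 q=0
t12.Δ0 p=0 clk=0 q=0
t12.Δ1 p=0 clk=1 q=0
t12.Δ2 p=1 clk=1 q=0
t12.Δ3 p=1 clk=1 q=1
t13.Δ0 p=1 clk=1 q=1
t13.Δ1 p=1 clk=0 q=1

0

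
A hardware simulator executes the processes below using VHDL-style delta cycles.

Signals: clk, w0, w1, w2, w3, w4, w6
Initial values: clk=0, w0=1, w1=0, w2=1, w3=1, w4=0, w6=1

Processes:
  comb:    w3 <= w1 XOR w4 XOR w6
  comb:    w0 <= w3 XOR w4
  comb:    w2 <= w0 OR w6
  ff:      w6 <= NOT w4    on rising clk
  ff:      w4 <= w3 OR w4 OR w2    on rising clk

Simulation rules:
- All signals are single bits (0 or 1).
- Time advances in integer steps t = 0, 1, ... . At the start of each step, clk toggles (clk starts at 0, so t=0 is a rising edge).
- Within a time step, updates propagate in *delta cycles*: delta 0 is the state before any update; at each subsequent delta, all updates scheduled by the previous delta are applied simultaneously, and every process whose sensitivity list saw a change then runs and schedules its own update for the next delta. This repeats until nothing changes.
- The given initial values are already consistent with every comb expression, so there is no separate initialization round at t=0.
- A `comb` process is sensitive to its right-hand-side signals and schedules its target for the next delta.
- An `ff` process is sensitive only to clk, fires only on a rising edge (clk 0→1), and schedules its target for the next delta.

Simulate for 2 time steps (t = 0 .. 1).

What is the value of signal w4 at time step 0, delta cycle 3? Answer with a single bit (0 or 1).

[bits: w1,clk,w0,w2,w4,w3,w6]
t=0: Δ0=0011011 Δ1=0111011 Δ2=0111111 Δ3=0101101 Δ4=0111101 | 4Δ
t=1: Δ0=0111101 Δ1=0011101 | 1Δ

1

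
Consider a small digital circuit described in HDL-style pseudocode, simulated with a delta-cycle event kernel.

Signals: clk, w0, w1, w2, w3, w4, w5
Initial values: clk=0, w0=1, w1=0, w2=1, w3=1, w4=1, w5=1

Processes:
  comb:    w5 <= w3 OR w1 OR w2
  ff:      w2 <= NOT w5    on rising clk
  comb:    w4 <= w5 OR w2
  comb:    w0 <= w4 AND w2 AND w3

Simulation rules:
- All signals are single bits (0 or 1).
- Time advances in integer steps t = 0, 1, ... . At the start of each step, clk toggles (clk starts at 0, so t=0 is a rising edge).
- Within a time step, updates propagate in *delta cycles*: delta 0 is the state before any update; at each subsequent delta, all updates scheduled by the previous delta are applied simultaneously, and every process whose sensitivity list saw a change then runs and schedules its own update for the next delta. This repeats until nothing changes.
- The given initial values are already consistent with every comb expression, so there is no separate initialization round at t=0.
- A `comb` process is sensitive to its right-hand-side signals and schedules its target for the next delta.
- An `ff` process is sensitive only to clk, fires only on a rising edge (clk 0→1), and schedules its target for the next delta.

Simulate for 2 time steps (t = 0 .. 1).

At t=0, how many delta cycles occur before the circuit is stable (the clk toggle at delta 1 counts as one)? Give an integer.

3

[bits: w5,w1,w2,w0,w3,clk,w4]
t=0: Δ0=1011101 Δ1=1011111 Δ2=1001111 Δ3=1000111 | 3Δ
t=1: Δ0=1000111 Δ1=1000101 | 1Δ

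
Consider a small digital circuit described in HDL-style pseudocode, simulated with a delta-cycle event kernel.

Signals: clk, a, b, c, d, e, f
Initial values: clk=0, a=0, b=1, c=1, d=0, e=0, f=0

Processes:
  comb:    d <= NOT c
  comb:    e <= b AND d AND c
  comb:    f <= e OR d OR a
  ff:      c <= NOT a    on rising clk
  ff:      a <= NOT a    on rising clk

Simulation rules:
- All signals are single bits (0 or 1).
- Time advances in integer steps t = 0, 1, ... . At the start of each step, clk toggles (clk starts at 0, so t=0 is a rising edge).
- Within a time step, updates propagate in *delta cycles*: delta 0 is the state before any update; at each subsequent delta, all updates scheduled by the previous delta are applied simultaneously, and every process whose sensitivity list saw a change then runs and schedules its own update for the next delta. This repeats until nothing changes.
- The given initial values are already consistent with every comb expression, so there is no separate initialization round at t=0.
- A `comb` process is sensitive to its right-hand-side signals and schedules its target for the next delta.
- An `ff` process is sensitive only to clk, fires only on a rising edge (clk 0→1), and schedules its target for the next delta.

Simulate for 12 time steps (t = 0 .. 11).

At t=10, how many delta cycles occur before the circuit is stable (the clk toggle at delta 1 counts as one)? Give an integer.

4

t=0 Δ0: e=0 d=0 b=1 a=0 c=1 f=0 clk=0
  Δ1: clk:0→1
  Δ2: a:0→1
  Δ3: f:0→1
  (3Δ to stable)
t=1 Δ0: e=0 d=0 b=1 a=1 c=1 f=1 clk=1
  Δ1: clk:1→0
  (1Δ to stable)
t=2 Δ0: e=0 d=0 b=1 a=1 c=1 f=1 clk=0
  Δ1: clk:0→1
  Δ2: a:1→0, c:1→0
  Δ3: d:0→1, f:1→0
  Δ4: f:0→1
  (4Δ to stable)
t=3 Δ0: e=0 d=1 b=1 a=0 c=0 f=1 clk=1
  Δ1: clk:1→0
  (1Δ to stable)
t=4 Δ0: e=0 d=1 b=1 a=0 c=0 f=1 clk=0
  Δ1: clk:0→1
  Δ2: a:0→1, c:0→1
  Δ3: e:0→1, d:1→0
  Δ4: e:1→0
  (4Δ to stable)
t=5 Δ0: e=0 d=0 b=1 a=1 c=1 f=1 clk=1
  Δ1: clk:1→0
  (1Δ to stable)
t=6 Δ0: e=0 d=0 b=1 a=1 c=1 f=1 clk=0
  Δ1: clk:0→1
  Δ2: a:1→0, c:1→0
  Δ3: d:0→1, f:1→0
  Δ4: f:0→1
  (4Δ to stable)
t=7 Δ0: e=0 d=1 b=1 a=0 c=0 f=1 clk=1
  Δ1: clk:1→0
  (1Δ to stable)
t=8 Δ0: e=0 d=1 b=1 a=0 c=0 f=1 clk=0
  Δ1: clk:0→1
  Δ2: a:0→1, c:0→1
  Δ3: e:0→1, d:1→0
  Δ4: e:1→0
  (4Δ to stable)
t=9 Δ0: e=0 d=0 b=1 a=1 c=1 f=1 clk=1
  Δ1: clk:1→0
  (1Δ to stable)
t=10 Δ0: e=0 d=0 b=1 a=1 c=1 f=1 clk=0
  Δ1: clk:0→1
  Δ2: a:1→0, c:1→0
  Δ3: d:0→1, f:1→0
  Δ4: f:0→1
  (4Δ to stable)
t=11 Δ0: e=0 d=1 b=1 a=0 c=0 f=1 clk=1
  Δ1: clk:1→0
  (1Δ to stable)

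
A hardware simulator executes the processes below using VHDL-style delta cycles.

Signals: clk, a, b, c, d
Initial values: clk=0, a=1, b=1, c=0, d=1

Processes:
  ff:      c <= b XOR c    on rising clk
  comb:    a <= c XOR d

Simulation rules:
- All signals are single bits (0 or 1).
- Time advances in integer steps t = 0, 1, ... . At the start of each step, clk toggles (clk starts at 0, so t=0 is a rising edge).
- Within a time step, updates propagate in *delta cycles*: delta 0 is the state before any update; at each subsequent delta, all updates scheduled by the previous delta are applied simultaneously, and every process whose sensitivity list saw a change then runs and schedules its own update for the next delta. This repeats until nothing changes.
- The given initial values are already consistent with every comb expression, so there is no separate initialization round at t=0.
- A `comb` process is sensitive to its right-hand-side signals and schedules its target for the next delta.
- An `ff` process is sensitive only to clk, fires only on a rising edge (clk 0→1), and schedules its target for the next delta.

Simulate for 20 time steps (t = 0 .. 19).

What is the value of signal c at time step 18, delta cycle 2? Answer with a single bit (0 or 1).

0

t0.Δ0 clk=0 d=1 a=1 b=1 c=0
t0.Δ1 clk=1 d=1 a=1 b=1 c=0
t0.Δ2 clk=1 d=1 a=1 b=1 c=1
t0.Δ3 clk=1 d=1 a=0 b=1 c=1
t1.Δ0 clk=1 d=1 a=0 b=1 c=1
t1.Δ1 clk=0 d=1 a=0 b=1 c=1
t2.Δ0 clk=0 d=1 a=0 b=1 c=1
t2.Δ1 clk=1 d=1 a=0 b=1 c=1
t2.Δ2 clk=1 d=1 a=0 b=1 c=0
t2.Δ3 clk=1 d=1 a=1 b=1 c=0
t3.Δ0 clk=1 d=1 a=1 b=1 c=0
t3.Δ1 clk=0 d=1 a=1 b=1 c=0
t4.Δ0 clk=0 d=1 a=1 b=1 c=0
t4.Δ1 clk=1 d=1 a=1 b=1 c=0
t4.Δ2 clk=1 d=1 a=1 b=1 c=1
t4.Δ3 clk=1 d=1 a=0 b=1 c=1
t5.Δ0 clk=1 d=1 a=0 b=1 c=1
t5.Δ1 clk=0 d=1 a=0 b=1 c=1
t6.Δ0 clk=0 d=1 a=0 b=1 c=1
t6.Δ1 clk=1 d=1 a=0 b=1 c=1
t6.Δ2 clk=1 d=1 a=0 b=1 c=0
t6.Δ3 clk=1 d=1 a=1 b=1 c=0
t7.Δ0 clk=1 d=1 a=1 b=1 c=0
t7.Δ1 clk=0 d=1 a=1 b=1 c=0
t8.Δ0 clk=0 d=1 a=1 b=1 c=0
t8.Δ1 clk=1 d=1 a=1 b=1 c=0
t8.Δ2 clk=1 d=1 a=1 b=1 c=1
t8.Δ3 clk=1 d=1 a=0 b=1 c=1
t9.Δ0 clk=1 d=1 a=0 b=1 c=1
t9.Δ1 clk=0 d=1 a=0 b=1 c=1
t10.Δ0 clk=0 d=1 a=0 b=1 c=1
t10.Δ1 clk=1 d=1 a=0 b=1 c=1
t10.Δ2 clk=1 d=1 a=0 b=1 c=0
t10.Δ3 clk=1 d=1 a=1 b=1 c=0
t11.Δ0 clk=1 d=1 a=1 b=1 c=0
t11.Δ1 clk=0 d=1 a=1 b=1 c=0
t12.Δ0 clk=0 d=1 a=1 b=1 c=0
t12.Δ1 clk=1 d=1 a=1 b=1 c=0
t12.Δ2 clk=1 d=1 a=1 b=1 c=1
t12.Δ3 clk=1 d=1 a=0 b=1 c=1
t13.Δ0 clk=1 d=1 a=0 b=1 c=1
t13.Δ1 clk=0 d=1 a=0 b=1 c=1
t14.Δ0 clk=0 d=1 a=0 b=1 c=1
t14.Δ1 clk=1 d=1 a=0 b=1 c=1
t14.Δ2 clk=1 d=1 a=0 b=1 c=0
t14.Δ3 clk=1 d=1 a=1 b=1 c=0
t15.Δ0 clk=1 d=1 a=1 b=1 c=0
t15.Δ1 clk=0 d=1 a=1 b=1 c=0
t16.Δ0 clk=0 d=1 a=1 b=1 c=0
t16.Δ1 clk=1 d=1 a=1 b=1 c=0
t16.Δ2 clk=1 d=1 a=1 b=1 c=1
t16.Δ3 clk=1 d=1 a=0 b=1 c=1
t17.Δ0 clk=1 d=1 a=0 b=1 c=1
t17.Δ1 clk=0 d=1 a=0 b=1 c=1
t18.Δ0 clk=0 d=1 a=0 b=1 c=1
t18.Δ1 clk=1 d=1 a=0 b=1 c=1
t18.Δ2 clk=1 d=1 a=0 b=1 c=0
t18.Δ3 clk=1 d=1 a=1 b=1 c=0
t19.Δ0 clk=1 d=1 a=1 b=1 c=0
t19.Δ1 clk=0 d=1 a=1 b=1 c=0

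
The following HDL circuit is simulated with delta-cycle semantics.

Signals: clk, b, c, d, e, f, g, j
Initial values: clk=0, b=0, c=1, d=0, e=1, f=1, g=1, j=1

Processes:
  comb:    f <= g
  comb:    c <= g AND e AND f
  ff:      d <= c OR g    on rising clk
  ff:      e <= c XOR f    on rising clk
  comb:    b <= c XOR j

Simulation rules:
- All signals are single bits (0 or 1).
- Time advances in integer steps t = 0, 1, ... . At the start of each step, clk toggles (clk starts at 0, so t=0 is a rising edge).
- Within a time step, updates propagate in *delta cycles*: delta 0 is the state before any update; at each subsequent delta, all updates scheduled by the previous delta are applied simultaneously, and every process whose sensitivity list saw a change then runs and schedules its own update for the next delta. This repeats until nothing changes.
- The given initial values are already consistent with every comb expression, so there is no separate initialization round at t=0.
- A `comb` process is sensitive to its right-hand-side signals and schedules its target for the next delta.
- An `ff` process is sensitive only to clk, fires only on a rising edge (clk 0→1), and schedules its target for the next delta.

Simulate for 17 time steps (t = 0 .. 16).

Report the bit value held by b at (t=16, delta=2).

t=0 Δ0: f=1 c=1 clk=0 b=0 e=1 j=1 d=0 g=1
  Δ1: clk:0→1
  Δ2: e:1→0, d:0→1
  Δ3: c:1→0
  Δ4: b:0→1
  (4Δ to stable)
t=1 Δ0: f=1 c=0 clk=1 b=1 e=0 j=1 d=1 g=1
  Δ1: clk:1→0
  (1Δ to stable)
t=2 Δ0: f=1 c=0 clk=0 b=1 e=0 j=1 d=1 g=1
  Δ1: clk:0→1
  Δ2: e:0→1
  Δ3: c:0→1
  Δ4: b:1→0
  (4Δ to stable)
t=3 Δ0: f=1 c=1 clk=1 b=0 e=1 j=1 d=1 g=1
  Δ1: clk:1→0
  (1Δ to stable)
t=4 Δ0: f=1 c=1 clk=0 b=0 e=1 j=1 d=1 g=1
  Δ1: clk:0→1
  Δ2: e:1→0
  Δ3: c:1→0
  Δ4: b:0→1
  (4Δ to stable)
t=5 Δ0: f=1 c=0 clk=1 b=1 e=0 j=1 d=1 g=1
  Δ1: clk:1→0
  (1Δ to stable)
t=6 Δ0: f=1 c=0 clk=0 b=1 e=0 j=1 d=1 g=1
  Δ1: clk:0→1
  Δ2: e:0→1
  Δ3: c:0→1
  Δ4: b:1→0
  (4Δ to stable)
t=7 Δ0: f=1 c=1 clk=1 b=0 e=1 j=1 d=1 g=1
  Δ1: clk:1→0
  (1Δ to stable)
t=8 Δ0: f=1 c=1 clk=0 b=0 e=1 j=1 d=1 g=1
  Δ1: clk:0→1
  Δ2: e:1→0
  Δ3: c:1→0
  Δ4: b:0→1
  (4Δ to stable)
t=9 Δ0: f=1 c=0 clk=1 b=1 e=0 j=1 d=1 g=1
  Δ1: clk:1→0
  (1Δ to stable)
t=10 Δ0: f=1 c=0 clk=0 b=1 e=0 j=1 d=1 g=1
  Δ1: clk:0→1
  Δ2: e:0→1
  Δ3: c:0→1
  Δ4: b:1→0
  (4Δ to stable)
t=11 Δ0: f=1 c=1 clk=1 b=0 e=1 j=1 d=1 g=1
  Δ1: clk:1→0
  (1Δ to stable)
t=12 Δ0: f=1 c=1 clk=0 b=0 e=1 j=1 d=1 g=1
  Δ1: clk:0→1
  Δ2: e:1→0
  Δ3: c:1→0
  Δ4: b:0→1
  (4Δ to stable)
t=13 Δ0: f=1 c=0 clk=1 b=1 e=0 j=1 d=1 g=1
  Δ1: clk:1→0
  (1Δ to stable)
t=14 Δ0: f=1 c=0 clk=0 b=1 e=0 j=1 d=1 g=1
  Δ1: clk:0→1
  Δ2: e:0→1
  Δ3: c:0→1
  Δ4: b:1→0
  (4Δ to stable)
t=15 Δ0: f=1 c=1 clk=1 b=0 e=1 j=1 d=1 g=1
  Δ1: clk:1→0
  (1Δ to stable)
t=16 Δ0: f=1 c=1 clk=0 b=0 e=1 j=1 d=1 g=1
  Δ1: clk:0→1
  Δ2: e:1→0
  Δ3: c:1→0
  Δ4: b:0→1
  (4Δ to stable)

0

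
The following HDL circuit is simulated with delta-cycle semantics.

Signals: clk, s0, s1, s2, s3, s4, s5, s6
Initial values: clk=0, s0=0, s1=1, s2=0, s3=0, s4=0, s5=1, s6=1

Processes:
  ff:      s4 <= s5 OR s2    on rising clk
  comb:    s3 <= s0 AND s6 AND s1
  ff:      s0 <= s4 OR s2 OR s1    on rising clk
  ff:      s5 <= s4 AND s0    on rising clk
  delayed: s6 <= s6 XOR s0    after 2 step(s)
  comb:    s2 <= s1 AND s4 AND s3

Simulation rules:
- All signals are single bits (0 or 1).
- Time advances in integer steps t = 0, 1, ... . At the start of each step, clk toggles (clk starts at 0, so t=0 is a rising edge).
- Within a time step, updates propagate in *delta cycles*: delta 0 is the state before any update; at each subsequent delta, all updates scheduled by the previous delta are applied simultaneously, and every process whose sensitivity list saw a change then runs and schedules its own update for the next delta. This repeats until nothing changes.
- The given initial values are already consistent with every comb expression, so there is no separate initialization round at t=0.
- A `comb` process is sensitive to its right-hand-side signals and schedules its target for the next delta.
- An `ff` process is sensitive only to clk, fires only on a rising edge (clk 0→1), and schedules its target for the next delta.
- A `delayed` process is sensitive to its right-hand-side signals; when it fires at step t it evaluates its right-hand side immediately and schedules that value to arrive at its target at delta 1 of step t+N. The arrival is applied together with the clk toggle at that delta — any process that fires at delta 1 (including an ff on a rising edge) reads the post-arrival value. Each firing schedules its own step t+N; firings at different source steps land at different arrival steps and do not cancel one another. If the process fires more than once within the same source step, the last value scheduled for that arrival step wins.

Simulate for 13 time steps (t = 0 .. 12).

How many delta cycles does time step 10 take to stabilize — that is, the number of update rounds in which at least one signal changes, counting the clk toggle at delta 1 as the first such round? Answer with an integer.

t=0 Δ0: s4=0 clk=0 s3=0 s2=0 s6=1 s5=1 s1=1 s0=0
  Δ1: clk:0→1
  Δ2: s4:0→1, s5:1→0, s0:0→1
  Δ3: s3:0→1
  Δ4: s2:0→1
  (4Δ to stable)
t=1 Δ0: s4=1 clk=1 s3=1 s2=1 s6=1 s5=0 s1=1 s0=1
  Δ1: clk:1→0
  (1Δ to stable)
t=2 Δ0: s4=1 clk=0 s3=1 s2=1 s6=1 s5=0 s1=1 s0=1
  Δ1: clk:0→1, s6:1→0
  Δ2: s3:1→0, s5:0→1
  Δ3: s2:1→0
  (3Δ to stable)
t=3 Δ0: s4=1 clk=1 s3=0 s2=0 s6=0 s5=1 s1=1 s0=1
  Δ1: clk:1→0
  (1Δ to stable)
t=4 Δ0: s4=1 clk=0 s3=0 s2=0 s6=0 s5=1 s1=1 s0=1
  Δ1: clk:0→1, s6:0→1
  Δ2: s3:0→1
  Δ3: s2:0→1
  (3Δ to stable)
t=5 Δ0: s4=1 clk=1 s3=1 s2=1 s6=1 s5=1 s1=1 s0=1
  Δ1: clk:1→0
  (1Δ to stable)
t=6 Δ0: s4=1 clk=0 s3=1 s2=1 s6=1 s5=1 s1=1 s0=1
  Δ1: clk:0→1, s6:1→0
  Δ2: s3:1→0
  Δ3: s2:1→0
  (3Δ to stable)
t=7 Δ0: s4=1 clk=1 s3=0 s2=0 s6=0 s5=1 s1=1 s0=1
  Δ1: clk:1→0
  (1Δ to stable)
t=8 Δ0: s4=1 clk=0 s3=0 s2=0 s6=0 s5=1 s1=1 s0=1
  Δ1: clk:0→1, s6:0→1
  Δ2: s3:0→1
  Δ3: s2:0→1
  (3Δ to stable)
t=9 Δ0: s4=1 clk=1 s3=1 s2=1 s6=1 s5=1 s1=1 s0=1
  Δ1: clk:1→0
  (1Δ to stable)
t=10 Δ0: s4=1 clk=0 s3=1 s2=1 s6=1 s5=1 s1=1 s0=1
  Δ1: clk:0→1, s6:1→0
  Δ2: s3:1→0
  Δ3: s2:1→0
  (3Δ to stable)
t=11 Δ0: s4=1 clk=1 s3=0 s2=0 s6=0 s5=1 s1=1 s0=1
  Δ1: clk:1→0
  (1Δ to stable)
t=12 Δ0: s4=1 clk=0 s3=0 s2=0 s6=0 s5=1 s1=1 s0=1
  Δ1: clk:0→1, s6:0→1
  Δ2: s3:0→1
  Δ3: s2:0→1
  (3Δ to stable)

3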